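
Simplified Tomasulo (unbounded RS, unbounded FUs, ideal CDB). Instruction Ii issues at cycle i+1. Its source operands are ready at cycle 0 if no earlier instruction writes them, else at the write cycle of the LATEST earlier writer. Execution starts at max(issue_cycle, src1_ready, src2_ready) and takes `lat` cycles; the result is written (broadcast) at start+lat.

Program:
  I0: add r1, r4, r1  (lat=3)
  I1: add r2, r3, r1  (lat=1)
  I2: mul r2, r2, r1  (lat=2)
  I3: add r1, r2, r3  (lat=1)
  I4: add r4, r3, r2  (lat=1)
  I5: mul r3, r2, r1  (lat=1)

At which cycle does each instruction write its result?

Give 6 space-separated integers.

I0 add r1: issue@1 deps=(None,None) exec_start@1 write@4
I1 add r2: issue@2 deps=(None,0) exec_start@4 write@5
I2 mul r2: issue@3 deps=(1,0) exec_start@5 write@7
I3 add r1: issue@4 deps=(2,None) exec_start@7 write@8
I4 add r4: issue@5 deps=(None,2) exec_start@7 write@8
I5 mul r3: issue@6 deps=(2,3) exec_start@8 write@9

Answer: 4 5 7 8 8 9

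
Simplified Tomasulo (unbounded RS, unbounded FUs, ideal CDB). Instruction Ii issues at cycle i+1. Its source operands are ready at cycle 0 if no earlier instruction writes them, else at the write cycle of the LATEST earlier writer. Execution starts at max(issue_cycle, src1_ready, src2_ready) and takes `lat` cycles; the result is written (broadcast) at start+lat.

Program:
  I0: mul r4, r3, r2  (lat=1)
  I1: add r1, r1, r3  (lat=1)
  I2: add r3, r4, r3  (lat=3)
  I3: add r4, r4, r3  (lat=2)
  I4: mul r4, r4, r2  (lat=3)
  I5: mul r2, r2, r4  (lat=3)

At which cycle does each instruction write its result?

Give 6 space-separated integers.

I0 mul r4: issue@1 deps=(None,None) exec_start@1 write@2
I1 add r1: issue@2 deps=(None,None) exec_start@2 write@3
I2 add r3: issue@3 deps=(0,None) exec_start@3 write@6
I3 add r4: issue@4 deps=(0,2) exec_start@6 write@8
I4 mul r4: issue@5 deps=(3,None) exec_start@8 write@11
I5 mul r2: issue@6 deps=(None,4) exec_start@11 write@14

Answer: 2 3 6 8 11 14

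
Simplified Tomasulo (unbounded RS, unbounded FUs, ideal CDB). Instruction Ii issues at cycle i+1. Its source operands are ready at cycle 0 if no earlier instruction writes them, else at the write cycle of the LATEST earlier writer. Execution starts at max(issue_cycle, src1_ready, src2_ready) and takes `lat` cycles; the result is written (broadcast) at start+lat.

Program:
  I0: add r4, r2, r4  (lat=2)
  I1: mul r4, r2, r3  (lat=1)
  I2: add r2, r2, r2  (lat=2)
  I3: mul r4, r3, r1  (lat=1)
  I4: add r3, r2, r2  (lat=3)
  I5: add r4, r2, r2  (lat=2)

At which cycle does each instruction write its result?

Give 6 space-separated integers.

Answer: 3 3 5 5 8 8

Derivation:
I0 add r4: issue@1 deps=(None,None) exec_start@1 write@3
I1 mul r4: issue@2 deps=(None,None) exec_start@2 write@3
I2 add r2: issue@3 deps=(None,None) exec_start@3 write@5
I3 mul r4: issue@4 deps=(None,None) exec_start@4 write@5
I4 add r3: issue@5 deps=(2,2) exec_start@5 write@8
I5 add r4: issue@6 deps=(2,2) exec_start@6 write@8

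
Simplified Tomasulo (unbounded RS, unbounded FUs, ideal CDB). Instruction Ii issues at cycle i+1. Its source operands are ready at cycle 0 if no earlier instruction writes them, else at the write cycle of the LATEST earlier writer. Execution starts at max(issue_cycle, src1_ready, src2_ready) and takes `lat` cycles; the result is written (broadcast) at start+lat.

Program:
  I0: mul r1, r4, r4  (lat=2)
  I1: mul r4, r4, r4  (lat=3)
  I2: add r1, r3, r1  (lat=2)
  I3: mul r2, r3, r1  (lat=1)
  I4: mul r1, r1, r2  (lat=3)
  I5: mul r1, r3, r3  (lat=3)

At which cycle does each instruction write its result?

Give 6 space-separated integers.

Answer: 3 5 5 6 9 9

Derivation:
I0 mul r1: issue@1 deps=(None,None) exec_start@1 write@3
I1 mul r4: issue@2 deps=(None,None) exec_start@2 write@5
I2 add r1: issue@3 deps=(None,0) exec_start@3 write@5
I3 mul r2: issue@4 deps=(None,2) exec_start@5 write@6
I4 mul r1: issue@5 deps=(2,3) exec_start@6 write@9
I5 mul r1: issue@6 deps=(None,None) exec_start@6 write@9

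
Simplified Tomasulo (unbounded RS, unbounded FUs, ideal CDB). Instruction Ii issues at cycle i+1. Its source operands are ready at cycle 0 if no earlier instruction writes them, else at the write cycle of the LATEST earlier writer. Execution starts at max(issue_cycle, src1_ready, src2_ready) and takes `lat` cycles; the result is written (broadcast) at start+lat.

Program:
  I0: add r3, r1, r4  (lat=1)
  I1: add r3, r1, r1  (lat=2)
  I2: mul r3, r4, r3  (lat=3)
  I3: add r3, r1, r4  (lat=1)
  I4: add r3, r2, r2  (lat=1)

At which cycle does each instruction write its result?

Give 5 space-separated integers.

I0 add r3: issue@1 deps=(None,None) exec_start@1 write@2
I1 add r3: issue@2 deps=(None,None) exec_start@2 write@4
I2 mul r3: issue@3 deps=(None,1) exec_start@4 write@7
I3 add r3: issue@4 deps=(None,None) exec_start@4 write@5
I4 add r3: issue@5 deps=(None,None) exec_start@5 write@6

Answer: 2 4 7 5 6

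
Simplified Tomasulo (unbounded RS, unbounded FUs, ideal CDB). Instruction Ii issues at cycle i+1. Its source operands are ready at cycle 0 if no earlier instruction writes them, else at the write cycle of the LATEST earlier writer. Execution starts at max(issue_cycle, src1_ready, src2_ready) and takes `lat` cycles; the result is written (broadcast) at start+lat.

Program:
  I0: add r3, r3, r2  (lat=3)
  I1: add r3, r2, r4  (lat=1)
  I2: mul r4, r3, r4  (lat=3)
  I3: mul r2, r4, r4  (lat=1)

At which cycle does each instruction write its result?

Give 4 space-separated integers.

I0 add r3: issue@1 deps=(None,None) exec_start@1 write@4
I1 add r3: issue@2 deps=(None,None) exec_start@2 write@3
I2 mul r4: issue@3 deps=(1,None) exec_start@3 write@6
I3 mul r2: issue@4 deps=(2,2) exec_start@6 write@7

Answer: 4 3 6 7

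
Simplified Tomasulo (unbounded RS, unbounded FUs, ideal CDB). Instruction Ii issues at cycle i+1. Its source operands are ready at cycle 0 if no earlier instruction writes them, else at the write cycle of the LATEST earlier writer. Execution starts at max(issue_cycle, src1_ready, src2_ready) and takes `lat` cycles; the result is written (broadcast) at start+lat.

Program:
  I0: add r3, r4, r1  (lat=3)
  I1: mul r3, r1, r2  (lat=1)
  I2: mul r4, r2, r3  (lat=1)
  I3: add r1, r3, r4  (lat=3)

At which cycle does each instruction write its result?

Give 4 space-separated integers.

I0 add r3: issue@1 deps=(None,None) exec_start@1 write@4
I1 mul r3: issue@2 deps=(None,None) exec_start@2 write@3
I2 mul r4: issue@3 deps=(None,1) exec_start@3 write@4
I3 add r1: issue@4 deps=(1,2) exec_start@4 write@7

Answer: 4 3 4 7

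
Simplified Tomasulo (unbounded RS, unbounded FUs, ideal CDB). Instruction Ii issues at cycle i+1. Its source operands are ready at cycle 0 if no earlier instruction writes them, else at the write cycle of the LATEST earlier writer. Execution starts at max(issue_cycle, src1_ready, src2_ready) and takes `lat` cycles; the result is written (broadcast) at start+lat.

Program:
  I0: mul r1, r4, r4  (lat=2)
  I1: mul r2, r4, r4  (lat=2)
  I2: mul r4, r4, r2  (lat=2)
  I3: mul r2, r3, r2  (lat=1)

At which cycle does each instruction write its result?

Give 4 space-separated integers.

I0 mul r1: issue@1 deps=(None,None) exec_start@1 write@3
I1 mul r2: issue@2 deps=(None,None) exec_start@2 write@4
I2 mul r4: issue@3 deps=(None,1) exec_start@4 write@6
I3 mul r2: issue@4 deps=(None,1) exec_start@4 write@5

Answer: 3 4 6 5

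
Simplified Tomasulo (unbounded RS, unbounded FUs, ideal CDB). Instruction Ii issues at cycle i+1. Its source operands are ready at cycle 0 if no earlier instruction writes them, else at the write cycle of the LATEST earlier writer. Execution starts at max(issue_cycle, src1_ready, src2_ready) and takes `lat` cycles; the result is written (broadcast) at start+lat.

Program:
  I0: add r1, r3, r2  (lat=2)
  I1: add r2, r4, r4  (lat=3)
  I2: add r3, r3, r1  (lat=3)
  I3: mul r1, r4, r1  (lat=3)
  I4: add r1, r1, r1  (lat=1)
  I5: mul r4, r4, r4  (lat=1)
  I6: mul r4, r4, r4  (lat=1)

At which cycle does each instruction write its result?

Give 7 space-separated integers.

I0 add r1: issue@1 deps=(None,None) exec_start@1 write@3
I1 add r2: issue@2 deps=(None,None) exec_start@2 write@5
I2 add r3: issue@3 deps=(None,0) exec_start@3 write@6
I3 mul r1: issue@4 deps=(None,0) exec_start@4 write@7
I4 add r1: issue@5 deps=(3,3) exec_start@7 write@8
I5 mul r4: issue@6 deps=(None,None) exec_start@6 write@7
I6 mul r4: issue@7 deps=(5,5) exec_start@7 write@8

Answer: 3 5 6 7 8 7 8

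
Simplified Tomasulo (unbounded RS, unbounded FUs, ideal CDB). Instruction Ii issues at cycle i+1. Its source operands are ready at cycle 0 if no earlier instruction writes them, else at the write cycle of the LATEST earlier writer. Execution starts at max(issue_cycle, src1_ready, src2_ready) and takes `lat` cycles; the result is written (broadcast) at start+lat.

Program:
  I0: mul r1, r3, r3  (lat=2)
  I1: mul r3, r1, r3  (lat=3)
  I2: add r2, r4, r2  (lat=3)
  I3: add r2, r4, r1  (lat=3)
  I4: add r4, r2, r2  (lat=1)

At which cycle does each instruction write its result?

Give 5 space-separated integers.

I0 mul r1: issue@1 deps=(None,None) exec_start@1 write@3
I1 mul r3: issue@2 deps=(0,None) exec_start@3 write@6
I2 add r2: issue@3 deps=(None,None) exec_start@3 write@6
I3 add r2: issue@4 deps=(None,0) exec_start@4 write@7
I4 add r4: issue@5 deps=(3,3) exec_start@7 write@8

Answer: 3 6 6 7 8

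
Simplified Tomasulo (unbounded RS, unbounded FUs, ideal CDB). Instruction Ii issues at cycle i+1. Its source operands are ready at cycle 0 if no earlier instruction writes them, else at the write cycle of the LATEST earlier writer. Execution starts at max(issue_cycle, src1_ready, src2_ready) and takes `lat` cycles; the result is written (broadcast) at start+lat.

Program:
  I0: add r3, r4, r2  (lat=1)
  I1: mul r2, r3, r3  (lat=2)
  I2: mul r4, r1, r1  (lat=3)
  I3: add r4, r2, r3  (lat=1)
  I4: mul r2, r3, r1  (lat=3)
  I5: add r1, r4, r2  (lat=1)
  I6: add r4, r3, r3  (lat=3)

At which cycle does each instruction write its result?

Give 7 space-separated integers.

Answer: 2 4 6 5 8 9 10

Derivation:
I0 add r3: issue@1 deps=(None,None) exec_start@1 write@2
I1 mul r2: issue@2 deps=(0,0) exec_start@2 write@4
I2 mul r4: issue@3 deps=(None,None) exec_start@3 write@6
I3 add r4: issue@4 deps=(1,0) exec_start@4 write@5
I4 mul r2: issue@5 deps=(0,None) exec_start@5 write@8
I5 add r1: issue@6 deps=(3,4) exec_start@8 write@9
I6 add r4: issue@7 deps=(0,0) exec_start@7 write@10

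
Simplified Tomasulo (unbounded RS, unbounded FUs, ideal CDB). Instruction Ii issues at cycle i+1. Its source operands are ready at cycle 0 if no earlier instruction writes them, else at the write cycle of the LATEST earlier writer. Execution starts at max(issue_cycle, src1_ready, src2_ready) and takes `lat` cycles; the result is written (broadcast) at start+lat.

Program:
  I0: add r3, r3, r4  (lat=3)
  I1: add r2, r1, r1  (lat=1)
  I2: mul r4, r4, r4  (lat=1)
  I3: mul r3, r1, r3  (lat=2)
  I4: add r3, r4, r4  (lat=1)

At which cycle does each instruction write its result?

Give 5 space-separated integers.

Answer: 4 3 4 6 6

Derivation:
I0 add r3: issue@1 deps=(None,None) exec_start@1 write@4
I1 add r2: issue@2 deps=(None,None) exec_start@2 write@3
I2 mul r4: issue@3 deps=(None,None) exec_start@3 write@4
I3 mul r3: issue@4 deps=(None,0) exec_start@4 write@6
I4 add r3: issue@5 deps=(2,2) exec_start@5 write@6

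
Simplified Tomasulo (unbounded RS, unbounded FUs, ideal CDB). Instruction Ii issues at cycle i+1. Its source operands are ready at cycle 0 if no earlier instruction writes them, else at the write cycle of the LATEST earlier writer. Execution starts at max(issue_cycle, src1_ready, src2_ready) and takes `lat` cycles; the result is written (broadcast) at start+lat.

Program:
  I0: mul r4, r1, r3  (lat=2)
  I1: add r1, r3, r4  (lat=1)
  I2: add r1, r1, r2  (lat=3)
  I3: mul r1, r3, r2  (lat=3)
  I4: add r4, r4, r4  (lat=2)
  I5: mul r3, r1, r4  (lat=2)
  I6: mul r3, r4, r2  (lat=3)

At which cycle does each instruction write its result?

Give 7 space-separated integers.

Answer: 3 4 7 7 7 9 10

Derivation:
I0 mul r4: issue@1 deps=(None,None) exec_start@1 write@3
I1 add r1: issue@2 deps=(None,0) exec_start@3 write@4
I2 add r1: issue@3 deps=(1,None) exec_start@4 write@7
I3 mul r1: issue@4 deps=(None,None) exec_start@4 write@7
I4 add r4: issue@5 deps=(0,0) exec_start@5 write@7
I5 mul r3: issue@6 deps=(3,4) exec_start@7 write@9
I6 mul r3: issue@7 deps=(4,None) exec_start@7 write@10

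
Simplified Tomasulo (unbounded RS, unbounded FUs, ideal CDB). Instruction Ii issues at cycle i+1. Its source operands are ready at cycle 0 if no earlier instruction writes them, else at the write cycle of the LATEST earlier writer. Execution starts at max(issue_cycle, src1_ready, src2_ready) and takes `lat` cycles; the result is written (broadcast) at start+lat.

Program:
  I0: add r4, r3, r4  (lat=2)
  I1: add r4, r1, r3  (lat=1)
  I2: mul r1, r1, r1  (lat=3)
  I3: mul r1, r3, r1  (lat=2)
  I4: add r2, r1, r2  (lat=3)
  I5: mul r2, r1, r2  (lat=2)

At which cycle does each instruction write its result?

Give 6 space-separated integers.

I0 add r4: issue@1 deps=(None,None) exec_start@1 write@3
I1 add r4: issue@2 deps=(None,None) exec_start@2 write@3
I2 mul r1: issue@3 deps=(None,None) exec_start@3 write@6
I3 mul r1: issue@4 deps=(None,2) exec_start@6 write@8
I4 add r2: issue@5 deps=(3,None) exec_start@8 write@11
I5 mul r2: issue@6 deps=(3,4) exec_start@11 write@13

Answer: 3 3 6 8 11 13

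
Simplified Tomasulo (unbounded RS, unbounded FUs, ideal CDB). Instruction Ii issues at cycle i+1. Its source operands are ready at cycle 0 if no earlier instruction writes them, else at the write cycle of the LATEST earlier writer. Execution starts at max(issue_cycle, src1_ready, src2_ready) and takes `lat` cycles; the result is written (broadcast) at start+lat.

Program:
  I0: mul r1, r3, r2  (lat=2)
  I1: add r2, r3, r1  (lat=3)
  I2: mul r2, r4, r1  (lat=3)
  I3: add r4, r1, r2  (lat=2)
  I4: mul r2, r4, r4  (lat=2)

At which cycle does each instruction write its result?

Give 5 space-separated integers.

I0 mul r1: issue@1 deps=(None,None) exec_start@1 write@3
I1 add r2: issue@2 deps=(None,0) exec_start@3 write@6
I2 mul r2: issue@3 deps=(None,0) exec_start@3 write@6
I3 add r4: issue@4 deps=(0,2) exec_start@6 write@8
I4 mul r2: issue@5 deps=(3,3) exec_start@8 write@10

Answer: 3 6 6 8 10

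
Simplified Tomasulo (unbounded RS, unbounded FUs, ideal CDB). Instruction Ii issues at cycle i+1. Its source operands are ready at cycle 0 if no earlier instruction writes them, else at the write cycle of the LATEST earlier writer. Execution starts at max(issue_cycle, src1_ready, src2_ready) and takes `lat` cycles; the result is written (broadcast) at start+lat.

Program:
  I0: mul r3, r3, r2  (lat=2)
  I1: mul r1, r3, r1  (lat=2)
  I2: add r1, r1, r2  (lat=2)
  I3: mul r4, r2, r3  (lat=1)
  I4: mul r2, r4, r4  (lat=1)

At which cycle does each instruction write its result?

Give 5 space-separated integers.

Answer: 3 5 7 5 6

Derivation:
I0 mul r3: issue@1 deps=(None,None) exec_start@1 write@3
I1 mul r1: issue@2 deps=(0,None) exec_start@3 write@5
I2 add r1: issue@3 deps=(1,None) exec_start@5 write@7
I3 mul r4: issue@4 deps=(None,0) exec_start@4 write@5
I4 mul r2: issue@5 deps=(3,3) exec_start@5 write@6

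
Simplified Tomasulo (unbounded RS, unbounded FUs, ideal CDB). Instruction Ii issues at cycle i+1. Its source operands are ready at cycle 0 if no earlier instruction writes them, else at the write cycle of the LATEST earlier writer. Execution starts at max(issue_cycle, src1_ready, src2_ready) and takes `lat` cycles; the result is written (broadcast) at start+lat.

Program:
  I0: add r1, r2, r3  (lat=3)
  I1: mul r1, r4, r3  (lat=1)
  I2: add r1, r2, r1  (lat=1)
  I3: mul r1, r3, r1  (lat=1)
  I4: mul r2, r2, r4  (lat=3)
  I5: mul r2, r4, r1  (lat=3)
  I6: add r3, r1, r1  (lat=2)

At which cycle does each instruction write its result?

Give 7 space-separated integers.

Answer: 4 3 4 5 8 9 9

Derivation:
I0 add r1: issue@1 deps=(None,None) exec_start@1 write@4
I1 mul r1: issue@2 deps=(None,None) exec_start@2 write@3
I2 add r1: issue@3 deps=(None,1) exec_start@3 write@4
I3 mul r1: issue@4 deps=(None,2) exec_start@4 write@5
I4 mul r2: issue@5 deps=(None,None) exec_start@5 write@8
I5 mul r2: issue@6 deps=(None,3) exec_start@6 write@9
I6 add r3: issue@7 deps=(3,3) exec_start@7 write@9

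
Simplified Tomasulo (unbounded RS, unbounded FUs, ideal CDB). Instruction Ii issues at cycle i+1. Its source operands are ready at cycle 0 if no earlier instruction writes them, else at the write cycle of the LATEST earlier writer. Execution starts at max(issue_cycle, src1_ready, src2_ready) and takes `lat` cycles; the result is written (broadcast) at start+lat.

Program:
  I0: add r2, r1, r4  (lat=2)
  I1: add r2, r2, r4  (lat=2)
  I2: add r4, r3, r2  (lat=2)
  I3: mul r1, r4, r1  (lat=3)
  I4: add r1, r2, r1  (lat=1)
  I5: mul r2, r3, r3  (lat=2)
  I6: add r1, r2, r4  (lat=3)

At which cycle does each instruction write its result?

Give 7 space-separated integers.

Answer: 3 5 7 10 11 8 11

Derivation:
I0 add r2: issue@1 deps=(None,None) exec_start@1 write@3
I1 add r2: issue@2 deps=(0,None) exec_start@3 write@5
I2 add r4: issue@3 deps=(None,1) exec_start@5 write@7
I3 mul r1: issue@4 deps=(2,None) exec_start@7 write@10
I4 add r1: issue@5 deps=(1,3) exec_start@10 write@11
I5 mul r2: issue@6 deps=(None,None) exec_start@6 write@8
I6 add r1: issue@7 deps=(5,2) exec_start@8 write@11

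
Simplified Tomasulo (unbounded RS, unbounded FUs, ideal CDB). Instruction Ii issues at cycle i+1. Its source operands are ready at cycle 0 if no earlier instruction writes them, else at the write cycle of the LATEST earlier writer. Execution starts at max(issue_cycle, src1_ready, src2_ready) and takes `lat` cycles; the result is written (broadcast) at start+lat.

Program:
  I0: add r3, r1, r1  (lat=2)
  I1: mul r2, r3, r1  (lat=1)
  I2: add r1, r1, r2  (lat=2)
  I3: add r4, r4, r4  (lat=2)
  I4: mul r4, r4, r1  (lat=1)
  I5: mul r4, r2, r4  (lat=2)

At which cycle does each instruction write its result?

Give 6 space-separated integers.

Answer: 3 4 6 6 7 9

Derivation:
I0 add r3: issue@1 deps=(None,None) exec_start@1 write@3
I1 mul r2: issue@2 deps=(0,None) exec_start@3 write@4
I2 add r1: issue@3 deps=(None,1) exec_start@4 write@6
I3 add r4: issue@4 deps=(None,None) exec_start@4 write@6
I4 mul r4: issue@5 deps=(3,2) exec_start@6 write@7
I5 mul r4: issue@6 deps=(1,4) exec_start@7 write@9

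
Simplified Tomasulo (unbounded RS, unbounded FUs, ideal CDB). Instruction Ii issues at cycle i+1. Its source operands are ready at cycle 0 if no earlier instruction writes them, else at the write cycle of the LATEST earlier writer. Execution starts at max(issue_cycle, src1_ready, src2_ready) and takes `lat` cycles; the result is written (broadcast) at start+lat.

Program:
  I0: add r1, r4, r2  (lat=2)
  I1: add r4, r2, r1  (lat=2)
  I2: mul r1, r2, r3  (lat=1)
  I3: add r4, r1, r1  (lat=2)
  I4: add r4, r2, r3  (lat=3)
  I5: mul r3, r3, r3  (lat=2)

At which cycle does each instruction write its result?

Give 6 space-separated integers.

I0 add r1: issue@1 deps=(None,None) exec_start@1 write@3
I1 add r4: issue@2 deps=(None,0) exec_start@3 write@5
I2 mul r1: issue@3 deps=(None,None) exec_start@3 write@4
I3 add r4: issue@4 deps=(2,2) exec_start@4 write@6
I4 add r4: issue@5 deps=(None,None) exec_start@5 write@8
I5 mul r3: issue@6 deps=(None,None) exec_start@6 write@8

Answer: 3 5 4 6 8 8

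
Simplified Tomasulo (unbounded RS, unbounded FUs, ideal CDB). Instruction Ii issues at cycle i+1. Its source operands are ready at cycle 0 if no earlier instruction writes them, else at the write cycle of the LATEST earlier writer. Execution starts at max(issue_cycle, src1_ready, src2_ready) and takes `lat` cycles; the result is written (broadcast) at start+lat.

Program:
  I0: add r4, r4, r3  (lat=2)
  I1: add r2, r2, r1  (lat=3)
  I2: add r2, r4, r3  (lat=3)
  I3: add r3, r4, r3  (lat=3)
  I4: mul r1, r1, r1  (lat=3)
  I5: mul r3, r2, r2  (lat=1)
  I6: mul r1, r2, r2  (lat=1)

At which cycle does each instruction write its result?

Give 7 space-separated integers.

I0 add r4: issue@1 deps=(None,None) exec_start@1 write@3
I1 add r2: issue@2 deps=(None,None) exec_start@2 write@5
I2 add r2: issue@3 deps=(0,None) exec_start@3 write@6
I3 add r3: issue@4 deps=(0,None) exec_start@4 write@7
I4 mul r1: issue@5 deps=(None,None) exec_start@5 write@8
I5 mul r3: issue@6 deps=(2,2) exec_start@6 write@7
I6 mul r1: issue@7 deps=(2,2) exec_start@7 write@8

Answer: 3 5 6 7 8 7 8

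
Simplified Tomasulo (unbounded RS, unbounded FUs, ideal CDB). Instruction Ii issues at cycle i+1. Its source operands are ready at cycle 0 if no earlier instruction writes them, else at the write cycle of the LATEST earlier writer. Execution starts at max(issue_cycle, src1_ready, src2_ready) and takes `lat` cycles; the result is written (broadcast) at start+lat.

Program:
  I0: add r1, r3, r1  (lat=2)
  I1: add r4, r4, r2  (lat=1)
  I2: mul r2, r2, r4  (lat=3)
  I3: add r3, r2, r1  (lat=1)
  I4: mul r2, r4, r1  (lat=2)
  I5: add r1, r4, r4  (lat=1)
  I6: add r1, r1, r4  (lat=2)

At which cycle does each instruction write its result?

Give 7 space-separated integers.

I0 add r1: issue@1 deps=(None,None) exec_start@1 write@3
I1 add r4: issue@2 deps=(None,None) exec_start@2 write@3
I2 mul r2: issue@3 deps=(None,1) exec_start@3 write@6
I3 add r3: issue@4 deps=(2,0) exec_start@6 write@7
I4 mul r2: issue@5 deps=(1,0) exec_start@5 write@7
I5 add r1: issue@6 deps=(1,1) exec_start@6 write@7
I6 add r1: issue@7 deps=(5,1) exec_start@7 write@9

Answer: 3 3 6 7 7 7 9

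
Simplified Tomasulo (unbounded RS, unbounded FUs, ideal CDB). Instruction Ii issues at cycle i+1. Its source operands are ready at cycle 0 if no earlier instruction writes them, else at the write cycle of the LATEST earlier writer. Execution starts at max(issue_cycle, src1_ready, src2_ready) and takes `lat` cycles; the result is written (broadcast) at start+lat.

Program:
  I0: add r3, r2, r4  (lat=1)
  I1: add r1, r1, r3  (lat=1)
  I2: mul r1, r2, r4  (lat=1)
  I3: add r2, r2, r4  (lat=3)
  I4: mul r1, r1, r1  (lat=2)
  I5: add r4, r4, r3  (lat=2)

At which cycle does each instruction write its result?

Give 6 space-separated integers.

Answer: 2 3 4 7 7 8

Derivation:
I0 add r3: issue@1 deps=(None,None) exec_start@1 write@2
I1 add r1: issue@2 deps=(None,0) exec_start@2 write@3
I2 mul r1: issue@3 deps=(None,None) exec_start@3 write@4
I3 add r2: issue@4 deps=(None,None) exec_start@4 write@7
I4 mul r1: issue@5 deps=(2,2) exec_start@5 write@7
I5 add r4: issue@6 deps=(None,0) exec_start@6 write@8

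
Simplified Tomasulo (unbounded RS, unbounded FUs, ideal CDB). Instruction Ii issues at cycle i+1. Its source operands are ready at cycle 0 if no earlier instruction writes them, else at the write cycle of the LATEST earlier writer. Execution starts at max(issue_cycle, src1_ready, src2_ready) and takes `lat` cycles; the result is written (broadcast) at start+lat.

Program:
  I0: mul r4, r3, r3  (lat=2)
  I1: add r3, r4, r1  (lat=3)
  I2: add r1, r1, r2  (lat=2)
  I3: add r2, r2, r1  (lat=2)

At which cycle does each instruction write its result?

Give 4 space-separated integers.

Answer: 3 6 5 7

Derivation:
I0 mul r4: issue@1 deps=(None,None) exec_start@1 write@3
I1 add r3: issue@2 deps=(0,None) exec_start@3 write@6
I2 add r1: issue@3 deps=(None,None) exec_start@3 write@5
I3 add r2: issue@4 deps=(None,2) exec_start@5 write@7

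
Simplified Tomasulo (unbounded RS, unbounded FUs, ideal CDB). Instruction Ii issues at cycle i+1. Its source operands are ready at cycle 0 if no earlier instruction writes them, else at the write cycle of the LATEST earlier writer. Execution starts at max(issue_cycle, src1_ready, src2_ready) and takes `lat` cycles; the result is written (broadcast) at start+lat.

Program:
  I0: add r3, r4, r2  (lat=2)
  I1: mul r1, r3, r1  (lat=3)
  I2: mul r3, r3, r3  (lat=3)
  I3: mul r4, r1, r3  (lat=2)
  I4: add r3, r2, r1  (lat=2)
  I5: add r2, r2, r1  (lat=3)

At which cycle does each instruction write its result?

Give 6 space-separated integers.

I0 add r3: issue@1 deps=(None,None) exec_start@1 write@3
I1 mul r1: issue@2 deps=(0,None) exec_start@3 write@6
I2 mul r3: issue@3 deps=(0,0) exec_start@3 write@6
I3 mul r4: issue@4 deps=(1,2) exec_start@6 write@8
I4 add r3: issue@5 deps=(None,1) exec_start@6 write@8
I5 add r2: issue@6 deps=(None,1) exec_start@6 write@9

Answer: 3 6 6 8 8 9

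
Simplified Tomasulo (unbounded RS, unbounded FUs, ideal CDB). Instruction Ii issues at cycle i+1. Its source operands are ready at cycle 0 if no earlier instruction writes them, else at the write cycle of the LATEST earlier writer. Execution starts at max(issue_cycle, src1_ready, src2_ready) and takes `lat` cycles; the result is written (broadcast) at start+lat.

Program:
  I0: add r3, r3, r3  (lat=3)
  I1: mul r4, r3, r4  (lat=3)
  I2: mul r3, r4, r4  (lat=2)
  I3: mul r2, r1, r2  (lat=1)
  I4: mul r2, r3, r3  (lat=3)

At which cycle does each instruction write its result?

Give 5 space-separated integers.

Answer: 4 7 9 5 12

Derivation:
I0 add r3: issue@1 deps=(None,None) exec_start@1 write@4
I1 mul r4: issue@2 deps=(0,None) exec_start@4 write@7
I2 mul r3: issue@3 deps=(1,1) exec_start@7 write@9
I3 mul r2: issue@4 deps=(None,None) exec_start@4 write@5
I4 mul r2: issue@5 deps=(2,2) exec_start@9 write@12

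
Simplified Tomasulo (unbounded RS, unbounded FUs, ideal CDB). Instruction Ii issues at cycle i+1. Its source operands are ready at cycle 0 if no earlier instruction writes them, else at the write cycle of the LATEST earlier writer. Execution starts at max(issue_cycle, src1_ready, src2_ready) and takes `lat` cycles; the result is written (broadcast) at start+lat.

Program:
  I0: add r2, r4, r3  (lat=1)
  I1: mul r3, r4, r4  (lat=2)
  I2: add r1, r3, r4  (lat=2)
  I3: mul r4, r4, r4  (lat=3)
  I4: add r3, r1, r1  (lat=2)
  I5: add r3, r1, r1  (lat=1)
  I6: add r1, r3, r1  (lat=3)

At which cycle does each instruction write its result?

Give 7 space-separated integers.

Answer: 2 4 6 7 8 7 10

Derivation:
I0 add r2: issue@1 deps=(None,None) exec_start@1 write@2
I1 mul r3: issue@2 deps=(None,None) exec_start@2 write@4
I2 add r1: issue@3 deps=(1,None) exec_start@4 write@6
I3 mul r4: issue@4 deps=(None,None) exec_start@4 write@7
I4 add r3: issue@5 deps=(2,2) exec_start@6 write@8
I5 add r3: issue@6 deps=(2,2) exec_start@6 write@7
I6 add r1: issue@7 deps=(5,2) exec_start@7 write@10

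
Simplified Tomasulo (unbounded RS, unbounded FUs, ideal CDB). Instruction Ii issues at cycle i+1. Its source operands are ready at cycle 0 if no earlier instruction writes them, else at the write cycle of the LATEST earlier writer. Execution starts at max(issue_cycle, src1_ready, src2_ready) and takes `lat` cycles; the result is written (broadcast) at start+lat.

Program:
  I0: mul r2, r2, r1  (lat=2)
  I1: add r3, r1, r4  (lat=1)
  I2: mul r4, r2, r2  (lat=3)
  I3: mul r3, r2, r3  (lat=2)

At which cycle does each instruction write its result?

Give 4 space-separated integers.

I0 mul r2: issue@1 deps=(None,None) exec_start@1 write@3
I1 add r3: issue@2 deps=(None,None) exec_start@2 write@3
I2 mul r4: issue@3 deps=(0,0) exec_start@3 write@6
I3 mul r3: issue@4 deps=(0,1) exec_start@4 write@6

Answer: 3 3 6 6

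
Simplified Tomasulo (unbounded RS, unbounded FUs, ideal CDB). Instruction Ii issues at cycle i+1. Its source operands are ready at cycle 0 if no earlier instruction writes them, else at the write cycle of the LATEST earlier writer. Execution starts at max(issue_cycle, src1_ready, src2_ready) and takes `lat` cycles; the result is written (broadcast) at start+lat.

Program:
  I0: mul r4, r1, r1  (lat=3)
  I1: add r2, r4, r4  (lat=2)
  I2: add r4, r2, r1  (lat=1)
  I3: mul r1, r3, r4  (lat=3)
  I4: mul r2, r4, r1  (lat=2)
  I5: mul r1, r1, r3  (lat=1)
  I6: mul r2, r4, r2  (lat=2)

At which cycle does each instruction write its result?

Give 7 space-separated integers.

Answer: 4 6 7 10 12 11 14

Derivation:
I0 mul r4: issue@1 deps=(None,None) exec_start@1 write@4
I1 add r2: issue@2 deps=(0,0) exec_start@4 write@6
I2 add r4: issue@3 deps=(1,None) exec_start@6 write@7
I3 mul r1: issue@4 deps=(None,2) exec_start@7 write@10
I4 mul r2: issue@5 deps=(2,3) exec_start@10 write@12
I5 mul r1: issue@6 deps=(3,None) exec_start@10 write@11
I6 mul r2: issue@7 deps=(2,4) exec_start@12 write@14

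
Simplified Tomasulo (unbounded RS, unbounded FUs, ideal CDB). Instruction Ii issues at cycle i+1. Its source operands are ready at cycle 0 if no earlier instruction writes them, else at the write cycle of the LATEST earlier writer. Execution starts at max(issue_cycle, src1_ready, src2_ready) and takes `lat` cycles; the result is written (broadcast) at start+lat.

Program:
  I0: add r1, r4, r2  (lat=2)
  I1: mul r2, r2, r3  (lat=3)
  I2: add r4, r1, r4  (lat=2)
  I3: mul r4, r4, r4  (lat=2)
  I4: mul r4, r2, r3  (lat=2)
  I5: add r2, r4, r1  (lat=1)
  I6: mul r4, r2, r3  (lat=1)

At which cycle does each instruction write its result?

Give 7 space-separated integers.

Answer: 3 5 5 7 7 8 9

Derivation:
I0 add r1: issue@1 deps=(None,None) exec_start@1 write@3
I1 mul r2: issue@2 deps=(None,None) exec_start@2 write@5
I2 add r4: issue@3 deps=(0,None) exec_start@3 write@5
I3 mul r4: issue@4 deps=(2,2) exec_start@5 write@7
I4 mul r4: issue@5 deps=(1,None) exec_start@5 write@7
I5 add r2: issue@6 deps=(4,0) exec_start@7 write@8
I6 mul r4: issue@7 deps=(5,None) exec_start@8 write@9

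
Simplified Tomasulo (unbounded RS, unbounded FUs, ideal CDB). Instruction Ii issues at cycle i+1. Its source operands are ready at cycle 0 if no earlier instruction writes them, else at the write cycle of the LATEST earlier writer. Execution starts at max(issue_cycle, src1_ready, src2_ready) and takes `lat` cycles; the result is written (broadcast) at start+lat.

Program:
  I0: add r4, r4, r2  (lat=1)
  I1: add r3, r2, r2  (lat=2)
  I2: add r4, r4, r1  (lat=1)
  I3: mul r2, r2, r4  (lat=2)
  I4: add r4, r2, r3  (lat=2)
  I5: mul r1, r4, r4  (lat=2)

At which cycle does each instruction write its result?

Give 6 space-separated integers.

I0 add r4: issue@1 deps=(None,None) exec_start@1 write@2
I1 add r3: issue@2 deps=(None,None) exec_start@2 write@4
I2 add r4: issue@3 deps=(0,None) exec_start@3 write@4
I3 mul r2: issue@4 deps=(None,2) exec_start@4 write@6
I4 add r4: issue@5 deps=(3,1) exec_start@6 write@8
I5 mul r1: issue@6 deps=(4,4) exec_start@8 write@10

Answer: 2 4 4 6 8 10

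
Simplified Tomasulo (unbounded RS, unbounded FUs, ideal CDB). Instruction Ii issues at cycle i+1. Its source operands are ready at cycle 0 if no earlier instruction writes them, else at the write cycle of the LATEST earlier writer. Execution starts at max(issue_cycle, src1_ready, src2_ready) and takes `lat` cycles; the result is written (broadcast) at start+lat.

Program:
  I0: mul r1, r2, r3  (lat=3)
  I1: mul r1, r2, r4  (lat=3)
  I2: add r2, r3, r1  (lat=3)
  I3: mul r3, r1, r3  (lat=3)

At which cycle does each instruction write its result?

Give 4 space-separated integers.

I0 mul r1: issue@1 deps=(None,None) exec_start@1 write@4
I1 mul r1: issue@2 deps=(None,None) exec_start@2 write@5
I2 add r2: issue@3 deps=(None,1) exec_start@5 write@8
I3 mul r3: issue@4 deps=(1,None) exec_start@5 write@8

Answer: 4 5 8 8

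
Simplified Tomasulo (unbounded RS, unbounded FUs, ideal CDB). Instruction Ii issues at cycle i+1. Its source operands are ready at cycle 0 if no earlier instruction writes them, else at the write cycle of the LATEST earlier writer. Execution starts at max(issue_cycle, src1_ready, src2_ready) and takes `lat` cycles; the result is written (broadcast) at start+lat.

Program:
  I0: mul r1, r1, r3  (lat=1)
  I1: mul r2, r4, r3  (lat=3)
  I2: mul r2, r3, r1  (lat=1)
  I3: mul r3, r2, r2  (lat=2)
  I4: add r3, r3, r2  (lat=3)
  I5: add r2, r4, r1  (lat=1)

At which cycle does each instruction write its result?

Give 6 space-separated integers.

Answer: 2 5 4 6 9 7

Derivation:
I0 mul r1: issue@1 deps=(None,None) exec_start@1 write@2
I1 mul r2: issue@2 deps=(None,None) exec_start@2 write@5
I2 mul r2: issue@3 deps=(None,0) exec_start@3 write@4
I3 mul r3: issue@4 deps=(2,2) exec_start@4 write@6
I4 add r3: issue@5 deps=(3,2) exec_start@6 write@9
I5 add r2: issue@6 deps=(None,0) exec_start@6 write@7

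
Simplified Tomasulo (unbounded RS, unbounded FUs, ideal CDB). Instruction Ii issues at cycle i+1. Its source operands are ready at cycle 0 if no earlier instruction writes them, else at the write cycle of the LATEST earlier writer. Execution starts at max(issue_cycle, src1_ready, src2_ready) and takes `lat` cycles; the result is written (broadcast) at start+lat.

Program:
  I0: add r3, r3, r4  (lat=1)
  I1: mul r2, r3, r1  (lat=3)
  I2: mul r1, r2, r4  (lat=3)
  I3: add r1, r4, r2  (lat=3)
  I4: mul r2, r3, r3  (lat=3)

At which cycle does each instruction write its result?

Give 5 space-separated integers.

I0 add r3: issue@1 deps=(None,None) exec_start@1 write@2
I1 mul r2: issue@2 deps=(0,None) exec_start@2 write@5
I2 mul r1: issue@3 deps=(1,None) exec_start@5 write@8
I3 add r1: issue@4 deps=(None,1) exec_start@5 write@8
I4 mul r2: issue@5 deps=(0,0) exec_start@5 write@8

Answer: 2 5 8 8 8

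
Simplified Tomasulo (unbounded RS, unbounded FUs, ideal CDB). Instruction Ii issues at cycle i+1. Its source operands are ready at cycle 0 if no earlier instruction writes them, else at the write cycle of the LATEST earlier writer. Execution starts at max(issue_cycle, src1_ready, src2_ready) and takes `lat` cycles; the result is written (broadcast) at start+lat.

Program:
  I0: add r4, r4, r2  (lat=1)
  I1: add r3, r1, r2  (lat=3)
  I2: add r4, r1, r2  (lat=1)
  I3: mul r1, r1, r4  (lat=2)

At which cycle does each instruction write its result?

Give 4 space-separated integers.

Answer: 2 5 4 6

Derivation:
I0 add r4: issue@1 deps=(None,None) exec_start@1 write@2
I1 add r3: issue@2 deps=(None,None) exec_start@2 write@5
I2 add r4: issue@3 deps=(None,None) exec_start@3 write@4
I3 mul r1: issue@4 deps=(None,2) exec_start@4 write@6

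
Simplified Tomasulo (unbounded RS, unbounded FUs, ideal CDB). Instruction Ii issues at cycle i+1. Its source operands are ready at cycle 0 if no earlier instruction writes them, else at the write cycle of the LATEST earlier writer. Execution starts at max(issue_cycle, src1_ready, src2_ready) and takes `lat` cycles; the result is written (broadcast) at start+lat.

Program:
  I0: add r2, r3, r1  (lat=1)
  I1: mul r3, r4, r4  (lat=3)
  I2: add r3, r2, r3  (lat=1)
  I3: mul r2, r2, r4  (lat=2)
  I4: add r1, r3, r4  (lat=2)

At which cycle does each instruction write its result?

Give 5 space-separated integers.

Answer: 2 5 6 6 8

Derivation:
I0 add r2: issue@1 deps=(None,None) exec_start@1 write@2
I1 mul r3: issue@2 deps=(None,None) exec_start@2 write@5
I2 add r3: issue@3 deps=(0,1) exec_start@5 write@6
I3 mul r2: issue@4 deps=(0,None) exec_start@4 write@6
I4 add r1: issue@5 deps=(2,None) exec_start@6 write@8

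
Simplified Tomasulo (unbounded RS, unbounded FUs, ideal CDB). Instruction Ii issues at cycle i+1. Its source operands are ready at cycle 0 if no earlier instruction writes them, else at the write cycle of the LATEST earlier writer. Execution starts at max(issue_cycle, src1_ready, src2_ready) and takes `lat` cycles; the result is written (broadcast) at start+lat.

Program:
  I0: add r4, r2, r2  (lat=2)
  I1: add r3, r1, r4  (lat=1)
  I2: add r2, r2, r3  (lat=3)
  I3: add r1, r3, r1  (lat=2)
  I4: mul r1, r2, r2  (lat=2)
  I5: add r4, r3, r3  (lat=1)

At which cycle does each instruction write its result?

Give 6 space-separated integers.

Answer: 3 4 7 6 9 7

Derivation:
I0 add r4: issue@1 deps=(None,None) exec_start@1 write@3
I1 add r3: issue@2 deps=(None,0) exec_start@3 write@4
I2 add r2: issue@3 deps=(None,1) exec_start@4 write@7
I3 add r1: issue@4 deps=(1,None) exec_start@4 write@6
I4 mul r1: issue@5 deps=(2,2) exec_start@7 write@9
I5 add r4: issue@6 deps=(1,1) exec_start@6 write@7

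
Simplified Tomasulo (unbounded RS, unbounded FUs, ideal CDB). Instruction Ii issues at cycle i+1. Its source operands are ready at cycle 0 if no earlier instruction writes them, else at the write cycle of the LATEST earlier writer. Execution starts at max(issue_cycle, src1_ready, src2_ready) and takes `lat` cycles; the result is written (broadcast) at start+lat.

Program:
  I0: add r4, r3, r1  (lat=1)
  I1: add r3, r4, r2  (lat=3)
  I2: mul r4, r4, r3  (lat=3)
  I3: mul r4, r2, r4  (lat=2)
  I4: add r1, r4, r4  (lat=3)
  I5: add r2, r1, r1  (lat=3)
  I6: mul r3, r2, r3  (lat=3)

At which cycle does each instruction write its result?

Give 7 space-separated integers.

I0 add r4: issue@1 deps=(None,None) exec_start@1 write@2
I1 add r3: issue@2 deps=(0,None) exec_start@2 write@5
I2 mul r4: issue@3 deps=(0,1) exec_start@5 write@8
I3 mul r4: issue@4 deps=(None,2) exec_start@8 write@10
I4 add r1: issue@5 deps=(3,3) exec_start@10 write@13
I5 add r2: issue@6 deps=(4,4) exec_start@13 write@16
I6 mul r3: issue@7 deps=(5,1) exec_start@16 write@19

Answer: 2 5 8 10 13 16 19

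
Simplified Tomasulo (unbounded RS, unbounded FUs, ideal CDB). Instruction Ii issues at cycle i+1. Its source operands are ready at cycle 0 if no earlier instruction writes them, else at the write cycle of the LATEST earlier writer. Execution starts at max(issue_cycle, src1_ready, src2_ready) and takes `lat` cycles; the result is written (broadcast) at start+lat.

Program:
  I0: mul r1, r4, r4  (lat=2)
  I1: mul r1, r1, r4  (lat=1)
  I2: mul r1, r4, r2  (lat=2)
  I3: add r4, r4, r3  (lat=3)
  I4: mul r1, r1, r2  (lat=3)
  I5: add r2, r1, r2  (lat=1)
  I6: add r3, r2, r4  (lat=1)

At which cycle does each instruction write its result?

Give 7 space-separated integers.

Answer: 3 4 5 7 8 9 10

Derivation:
I0 mul r1: issue@1 deps=(None,None) exec_start@1 write@3
I1 mul r1: issue@2 deps=(0,None) exec_start@3 write@4
I2 mul r1: issue@3 deps=(None,None) exec_start@3 write@5
I3 add r4: issue@4 deps=(None,None) exec_start@4 write@7
I4 mul r1: issue@5 deps=(2,None) exec_start@5 write@8
I5 add r2: issue@6 deps=(4,None) exec_start@8 write@9
I6 add r3: issue@7 deps=(5,3) exec_start@9 write@10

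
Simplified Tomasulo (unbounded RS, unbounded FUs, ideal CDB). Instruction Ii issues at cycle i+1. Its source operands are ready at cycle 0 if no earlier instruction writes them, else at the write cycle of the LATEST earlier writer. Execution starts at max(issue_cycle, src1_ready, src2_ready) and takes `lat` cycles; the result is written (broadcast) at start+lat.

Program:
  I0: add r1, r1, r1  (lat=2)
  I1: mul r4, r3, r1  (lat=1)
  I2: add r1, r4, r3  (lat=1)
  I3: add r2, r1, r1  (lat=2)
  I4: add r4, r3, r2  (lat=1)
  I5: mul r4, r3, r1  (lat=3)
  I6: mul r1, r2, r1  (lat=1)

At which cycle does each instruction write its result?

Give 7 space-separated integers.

Answer: 3 4 5 7 8 9 8

Derivation:
I0 add r1: issue@1 deps=(None,None) exec_start@1 write@3
I1 mul r4: issue@2 deps=(None,0) exec_start@3 write@4
I2 add r1: issue@3 deps=(1,None) exec_start@4 write@5
I3 add r2: issue@4 deps=(2,2) exec_start@5 write@7
I4 add r4: issue@5 deps=(None,3) exec_start@7 write@8
I5 mul r4: issue@6 deps=(None,2) exec_start@6 write@9
I6 mul r1: issue@7 deps=(3,2) exec_start@7 write@8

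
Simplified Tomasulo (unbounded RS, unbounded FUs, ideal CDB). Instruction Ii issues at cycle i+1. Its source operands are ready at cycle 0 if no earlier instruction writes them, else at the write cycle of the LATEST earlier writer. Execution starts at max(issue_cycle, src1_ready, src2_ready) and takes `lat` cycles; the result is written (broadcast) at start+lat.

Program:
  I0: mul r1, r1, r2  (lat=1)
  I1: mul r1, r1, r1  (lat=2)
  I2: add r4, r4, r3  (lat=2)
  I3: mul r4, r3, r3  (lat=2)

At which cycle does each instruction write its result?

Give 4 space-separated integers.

Answer: 2 4 5 6

Derivation:
I0 mul r1: issue@1 deps=(None,None) exec_start@1 write@2
I1 mul r1: issue@2 deps=(0,0) exec_start@2 write@4
I2 add r4: issue@3 deps=(None,None) exec_start@3 write@5
I3 mul r4: issue@4 deps=(None,None) exec_start@4 write@6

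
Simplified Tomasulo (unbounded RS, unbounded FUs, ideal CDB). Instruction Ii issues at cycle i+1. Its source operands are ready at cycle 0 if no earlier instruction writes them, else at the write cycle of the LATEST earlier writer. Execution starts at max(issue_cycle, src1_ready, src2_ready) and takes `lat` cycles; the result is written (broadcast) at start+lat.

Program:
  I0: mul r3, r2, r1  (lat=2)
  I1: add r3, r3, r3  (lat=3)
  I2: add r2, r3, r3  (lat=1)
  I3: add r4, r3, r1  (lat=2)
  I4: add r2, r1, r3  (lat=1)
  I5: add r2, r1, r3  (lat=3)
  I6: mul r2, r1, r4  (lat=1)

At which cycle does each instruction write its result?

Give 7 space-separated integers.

Answer: 3 6 7 8 7 9 9

Derivation:
I0 mul r3: issue@1 deps=(None,None) exec_start@1 write@3
I1 add r3: issue@2 deps=(0,0) exec_start@3 write@6
I2 add r2: issue@3 deps=(1,1) exec_start@6 write@7
I3 add r4: issue@4 deps=(1,None) exec_start@6 write@8
I4 add r2: issue@5 deps=(None,1) exec_start@6 write@7
I5 add r2: issue@6 deps=(None,1) exec_start@6 write@9
I6 mul r2: issue@7 deps=(None,3) exec_start@8 write@9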